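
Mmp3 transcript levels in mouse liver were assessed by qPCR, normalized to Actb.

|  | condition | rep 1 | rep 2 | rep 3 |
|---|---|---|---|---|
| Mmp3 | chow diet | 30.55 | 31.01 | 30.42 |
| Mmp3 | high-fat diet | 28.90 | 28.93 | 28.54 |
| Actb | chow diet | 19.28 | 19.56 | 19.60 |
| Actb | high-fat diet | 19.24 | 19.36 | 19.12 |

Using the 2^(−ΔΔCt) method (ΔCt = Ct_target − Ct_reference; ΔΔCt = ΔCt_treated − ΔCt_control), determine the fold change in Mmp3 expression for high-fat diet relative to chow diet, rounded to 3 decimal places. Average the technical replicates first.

Mean Ct: Mmp3 chow diet 30.660; Mmp3 high-fat diet 28.790; Actb chow diet 19.480; Actb high-fat diet 19.240
ΔCt(chow diet) = 30.660 − 19.480 = 11.180
ΔCt(high-fat diet) = 28.790 − 19.240 = 9.550
ΔΔCt = 9.550 − 11.180 = -1.630
Fold change = 2^(−(-1.630)) = 2^1.630 = 3.0951

3.095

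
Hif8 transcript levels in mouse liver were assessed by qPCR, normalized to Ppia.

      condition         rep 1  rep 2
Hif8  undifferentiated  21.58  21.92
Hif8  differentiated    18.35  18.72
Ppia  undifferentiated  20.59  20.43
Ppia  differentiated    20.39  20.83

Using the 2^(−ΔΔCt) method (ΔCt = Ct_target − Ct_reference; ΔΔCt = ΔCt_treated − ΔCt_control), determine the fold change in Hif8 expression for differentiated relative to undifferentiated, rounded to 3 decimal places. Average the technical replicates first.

Mean Ct: Hif8 undifferentiated 21.750; Hif8 differentiated 18.535; Ppia undifferentiated 20.510; Ppia differentiated 20.610
ΔCt(undifferentiated) = 21.750 − 20.510 = 1.240
ΔCt(differentiated) = 18.535 − 20.610 = -2.075
ΔΔCt = -2.075 − 1.240 = -3.315
Fold change = 2^(−(-3.315)) = 2^3.315 = 9.9521

9.952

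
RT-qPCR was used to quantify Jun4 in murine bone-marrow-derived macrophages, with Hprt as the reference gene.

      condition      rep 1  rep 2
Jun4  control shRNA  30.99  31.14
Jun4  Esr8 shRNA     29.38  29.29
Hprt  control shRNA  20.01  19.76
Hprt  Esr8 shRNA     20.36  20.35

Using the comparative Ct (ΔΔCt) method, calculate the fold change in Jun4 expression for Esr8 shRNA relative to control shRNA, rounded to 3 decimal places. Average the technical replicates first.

Mean Ct: Jun4 control shRNA 31.065; Jun4 Esr8 shRNA 29.335; Hprt control shRNA 19.885; Hprt Esr8 shRNA 20.355
ΔCt(control shRNA) = 31.065 − 19.885 = 11.180
ΔCt(Esr8 shRNA) = 29.335 − 20.355 = 8.980
ΔΔCt = 8.980 − 11.180 = -2.200
Fold change = 2^(−(-2.200)) = 2^2.200 = 4.5948

4.595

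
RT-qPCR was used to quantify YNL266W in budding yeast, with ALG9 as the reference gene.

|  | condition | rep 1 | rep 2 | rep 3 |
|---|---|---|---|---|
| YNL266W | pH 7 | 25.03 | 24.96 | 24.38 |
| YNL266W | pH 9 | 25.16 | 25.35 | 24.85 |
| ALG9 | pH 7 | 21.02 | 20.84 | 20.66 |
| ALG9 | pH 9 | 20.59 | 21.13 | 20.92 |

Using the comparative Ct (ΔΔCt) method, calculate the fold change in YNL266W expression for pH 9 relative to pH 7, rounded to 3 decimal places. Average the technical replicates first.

Mean Ct: YNL266W pH 7 24.790; YNL266W pH 9 25.120; ALG9 pH 7 20.840; ALG9 pH 9 20.880
ΔCt(pH 7) = 24.790 − 20.840 = 3.950
ΔCt(pH 9) = 25.120 − 20.880 = 4.240
ΔΔCt = 4.240 − 3.950 = 0.290
Fold change = 2^(−0.290) = 0.8179

0.818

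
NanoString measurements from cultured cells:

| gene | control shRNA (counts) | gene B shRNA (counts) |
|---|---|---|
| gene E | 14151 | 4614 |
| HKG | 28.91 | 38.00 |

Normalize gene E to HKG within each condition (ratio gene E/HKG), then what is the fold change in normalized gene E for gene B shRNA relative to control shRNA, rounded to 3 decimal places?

0.248

gene E/HKG (control shRNA) = 14151 / 28.91 = 489.48
gene E/HKG (gene B shRNA) = 4614 / 38.00 = 121.42
Fold change = 121.42 / 489.48 = 0.2481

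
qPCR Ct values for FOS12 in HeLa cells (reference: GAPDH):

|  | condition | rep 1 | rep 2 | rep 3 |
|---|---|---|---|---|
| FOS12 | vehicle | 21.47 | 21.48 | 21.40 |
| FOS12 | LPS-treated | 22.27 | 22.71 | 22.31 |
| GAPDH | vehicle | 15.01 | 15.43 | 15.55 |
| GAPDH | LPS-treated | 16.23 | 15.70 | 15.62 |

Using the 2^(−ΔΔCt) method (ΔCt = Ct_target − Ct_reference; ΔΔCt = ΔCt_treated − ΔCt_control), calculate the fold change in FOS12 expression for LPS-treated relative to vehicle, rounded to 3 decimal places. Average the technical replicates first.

0.727

Mean Ct: FOS12 vehicle 21.450; FOS12 LPS-treated 22.430; GAPDH vehicle 15.330; GAPDH LPS-treated 15.850
ΔCt(vehicle) = 21.450 − 15.330 = 6.120
ΔCt(LPS-treated) = 22.430 − 15.850 = 6.580
ΔΔCt = 6.580 − 6.120 = 0.460
Fold change = 2^(−0.460) = 0.7270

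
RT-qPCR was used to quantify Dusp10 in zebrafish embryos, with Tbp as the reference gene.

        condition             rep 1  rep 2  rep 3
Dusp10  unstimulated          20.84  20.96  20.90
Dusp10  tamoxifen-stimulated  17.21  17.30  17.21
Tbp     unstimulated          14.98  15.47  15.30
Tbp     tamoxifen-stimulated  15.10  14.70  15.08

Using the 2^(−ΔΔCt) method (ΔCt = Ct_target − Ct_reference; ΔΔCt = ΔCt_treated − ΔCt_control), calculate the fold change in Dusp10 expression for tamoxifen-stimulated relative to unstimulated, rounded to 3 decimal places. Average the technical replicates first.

10.339

Mean Ct: Dusp10 unstimulated 20.900; Dusp10 tamoxifen-stimulated 17.240; Tbp unstimulated 15.250; Tbp tamoxifen-stimulated 14.960
ΔCt(unstimulated) = 20.900 − 15.250 = 5.650
ΔCt(tamoxifen-stimulated) = 17.240 − 14.960 = 2.280
ΔΔCt = 2.280 − 5.650 = -3.370
Fold change = 2^(−(-3.370)) = 2^3.370 = 10.3388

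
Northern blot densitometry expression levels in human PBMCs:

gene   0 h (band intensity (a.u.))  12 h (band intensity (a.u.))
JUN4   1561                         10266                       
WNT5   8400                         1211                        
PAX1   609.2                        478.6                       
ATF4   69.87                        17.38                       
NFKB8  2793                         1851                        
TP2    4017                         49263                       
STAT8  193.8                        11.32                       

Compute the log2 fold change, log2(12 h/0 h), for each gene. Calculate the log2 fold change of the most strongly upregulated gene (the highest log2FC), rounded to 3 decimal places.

3.616

log2(10266/1561) = 2.717  (JUN4)
log2(1211/8400) = -2.794  (WNT5)
log2(478.6/609.2) = -0.348  (PAX1)
log2(17.38/69.87) = -2.007  (ATF4)
log2(1851/2793) = -0.594  (NFKB8)
log2(49263/4017) = 3.616  (TP2)
log2(11.32/193.8) = -4.098  (STAT8)
TP2 is most strongly upregulated.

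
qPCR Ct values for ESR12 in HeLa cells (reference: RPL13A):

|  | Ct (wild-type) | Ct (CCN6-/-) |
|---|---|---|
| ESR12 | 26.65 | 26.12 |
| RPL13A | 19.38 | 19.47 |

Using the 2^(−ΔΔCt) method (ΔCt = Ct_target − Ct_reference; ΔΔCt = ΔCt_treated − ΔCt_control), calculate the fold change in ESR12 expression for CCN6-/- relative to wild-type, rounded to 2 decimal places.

1.54

ΔCt(wild-type) = 26.650 − 19.380 = 7.270
ΔCt(CCN6-/-) = 26.120 − 19.470 = 6.650
ΔΔCt = 6.650 − 7.270 = -0.620
Fold change = 2^(−(-0.620)) = 2^0.620 = 1.537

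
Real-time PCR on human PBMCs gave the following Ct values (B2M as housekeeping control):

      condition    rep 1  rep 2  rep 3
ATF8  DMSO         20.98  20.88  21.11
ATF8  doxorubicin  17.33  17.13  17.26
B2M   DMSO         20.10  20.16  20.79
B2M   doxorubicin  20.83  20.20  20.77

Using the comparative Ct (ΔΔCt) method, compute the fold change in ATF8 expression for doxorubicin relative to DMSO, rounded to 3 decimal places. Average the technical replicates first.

Mean Ct: ATF8 DMSO 20.990; ATF8 doxorubicin 17.240; B2M DMSO 20.350; B2M doxorubicin 20.600
ΔCt(DMSO) = 20.990 − 20.350 = 0.640
ΔCt(doxorubicin) = 17.240 − 20.600 = -3.360
ΔΔCt = -3.360 − 0.640 = -4.000
Fold change = 2^(−(-4.000)) = 2^4.000 = 16.0000

16.000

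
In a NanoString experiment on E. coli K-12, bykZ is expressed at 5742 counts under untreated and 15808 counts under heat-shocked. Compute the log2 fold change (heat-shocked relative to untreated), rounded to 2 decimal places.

1.46

Fold change = 15808 / 5742 = 2.7530
log2(2.7530) = 1.461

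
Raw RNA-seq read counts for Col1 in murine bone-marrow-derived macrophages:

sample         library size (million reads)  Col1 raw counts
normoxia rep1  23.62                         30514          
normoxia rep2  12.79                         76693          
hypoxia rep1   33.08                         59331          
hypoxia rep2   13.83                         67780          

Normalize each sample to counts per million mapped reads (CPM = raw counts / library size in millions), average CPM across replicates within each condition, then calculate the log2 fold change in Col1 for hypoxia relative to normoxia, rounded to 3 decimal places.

CPM(normoxia rep1) = 30514 / 23.62 = 1291.8713
CPM(normoxia rep2) = 76693 / 12.79 = 5996.3253
CPM(hypoxia rep1) = 59331 / 33.08 = 1793.5611
CPM(hypoxia rep2) = 67780 / 13.83 = 4900.9400
mean CPM(normoxia) = 3644.0983; mean CPM(hypoxia) = 3347.2505
Fold change = 3347.2505 / 3644.0983 = 0.91854
log2(0.91854) = -0.1226

-0.123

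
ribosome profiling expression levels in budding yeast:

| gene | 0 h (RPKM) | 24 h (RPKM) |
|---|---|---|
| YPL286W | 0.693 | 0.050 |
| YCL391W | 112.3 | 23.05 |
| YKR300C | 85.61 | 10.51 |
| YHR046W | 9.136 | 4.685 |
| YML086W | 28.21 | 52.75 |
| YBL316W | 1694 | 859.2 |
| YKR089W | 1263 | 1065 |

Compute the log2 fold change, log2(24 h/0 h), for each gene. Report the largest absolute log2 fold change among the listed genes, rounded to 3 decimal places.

log2(0.050/0.693) = -3.793  (YPL286W)
log2(23.05/112.3) = -2.285  (YCL391W)
log2(10.51/85.61) = -3.026  (YKR300C)
log2(4.685/9.136) = -0.964  (YHR046W)
log2(52.75/28.21) = 0.903  (YML086W)
log2(859.2/1694) = -0.979  (YBL316W)
log2(1065/1263) = -0.246  (YKR089W)
The largest magnitude belongs to YPL286W.

3.793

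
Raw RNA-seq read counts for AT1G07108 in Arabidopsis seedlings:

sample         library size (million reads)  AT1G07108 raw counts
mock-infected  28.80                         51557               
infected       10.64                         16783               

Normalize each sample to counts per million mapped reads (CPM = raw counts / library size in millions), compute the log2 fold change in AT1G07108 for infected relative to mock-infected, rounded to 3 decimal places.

-0.183

CPM(mock-infected) = 51557 / 28.80 = 1790.1736
CPM(infected) = 16783 / 10.64 = 1577.3496
Fold change = 1577.3496 / 1790.1736 = 0.88112
log2(0.88112) = -0.1826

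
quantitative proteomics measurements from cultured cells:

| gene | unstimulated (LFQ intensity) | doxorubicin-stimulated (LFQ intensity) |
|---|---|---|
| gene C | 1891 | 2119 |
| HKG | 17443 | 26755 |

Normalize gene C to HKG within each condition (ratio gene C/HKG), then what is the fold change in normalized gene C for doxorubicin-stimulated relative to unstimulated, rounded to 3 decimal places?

gene C/HKG (unstimulated) = 1891 / 17443 = 0.10841
gene C/HKG (doxorubicin-stimulated) = 2119 / 26755 = 0.0792
Fold change = 0.0792 / 0.10841 = 0.7306

0.731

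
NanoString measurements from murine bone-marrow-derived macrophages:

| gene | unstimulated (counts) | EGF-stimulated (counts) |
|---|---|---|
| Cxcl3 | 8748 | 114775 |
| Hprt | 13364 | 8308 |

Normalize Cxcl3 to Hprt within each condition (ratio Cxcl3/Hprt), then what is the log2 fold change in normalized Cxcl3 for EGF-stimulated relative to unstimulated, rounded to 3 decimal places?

4.399

Cxcl3/Hprt (unstimulated) = 8748 / 13364 = 0.65459
Cxcl3/Hprt (EGF-stimulated) = 114775 / 8308 = 13.815
Fold change = 13.815 / 0.65459 = 21.1047
log2(21.1047) = 4.3995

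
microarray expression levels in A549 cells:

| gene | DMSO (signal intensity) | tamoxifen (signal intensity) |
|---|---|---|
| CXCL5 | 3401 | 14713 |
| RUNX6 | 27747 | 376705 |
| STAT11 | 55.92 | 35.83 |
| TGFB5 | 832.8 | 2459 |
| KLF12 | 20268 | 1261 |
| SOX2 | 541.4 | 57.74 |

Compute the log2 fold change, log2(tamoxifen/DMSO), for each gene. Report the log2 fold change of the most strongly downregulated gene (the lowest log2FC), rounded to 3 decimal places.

-4.007

log2(14713/3401) = 2.113  (CXCL5)
log2(376705/27747) = 3.763  (RUNX6)
log2(35.83/55.92) = -0.642  (STAT11)
log2(2459/832.8) = 1.562  (TGFB5)
log2(1261/20268) = -4.007  (KLF12)
log2(57.74/541.4) = -3.229  (SOX2)
KLF12 is most strongly downregulated.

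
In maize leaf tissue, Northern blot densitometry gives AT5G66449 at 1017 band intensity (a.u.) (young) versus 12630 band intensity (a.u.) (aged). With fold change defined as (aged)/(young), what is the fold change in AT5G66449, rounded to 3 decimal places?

12.419

Fold change = 12630 / 1017 = 12.4189
AT5G66449 is upregulated.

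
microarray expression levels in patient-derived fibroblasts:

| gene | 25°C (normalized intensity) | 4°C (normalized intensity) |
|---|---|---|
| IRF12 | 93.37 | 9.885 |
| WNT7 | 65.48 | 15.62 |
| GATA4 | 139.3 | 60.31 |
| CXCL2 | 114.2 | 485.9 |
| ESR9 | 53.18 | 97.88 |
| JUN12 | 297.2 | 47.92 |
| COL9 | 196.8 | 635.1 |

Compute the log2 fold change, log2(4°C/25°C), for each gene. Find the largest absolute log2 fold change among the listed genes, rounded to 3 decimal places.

log2(9.885/93.37) = -3.240  (IRF12)
log2(15.62/65.48) = -2.068  (WNT7)
log2(60.31/139.3) = -1.208  (GATA4)
log2(485.9/114.2) = 2.089  (CXCL2)
log2(97.88/53.18) = 0.880  (ESR9)
log2(47.92/297.2) = -2.633  (JUN12)
log2(635.1/196.8) = 1.690  (COL9)
The largest magnitude belongs to IRF12.

3.240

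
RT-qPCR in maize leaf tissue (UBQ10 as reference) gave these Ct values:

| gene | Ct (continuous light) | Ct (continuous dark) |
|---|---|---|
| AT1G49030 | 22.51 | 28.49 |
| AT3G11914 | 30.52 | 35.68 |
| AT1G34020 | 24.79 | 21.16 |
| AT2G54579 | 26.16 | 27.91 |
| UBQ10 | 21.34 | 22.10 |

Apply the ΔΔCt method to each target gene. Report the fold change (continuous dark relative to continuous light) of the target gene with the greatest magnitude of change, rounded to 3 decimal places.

0.027

AT1G49030: ΔΔCt = (28.49−22.10) − (22.51−21.34) = 6.39 − 1.17 = 5.22; fold change = 2^-5.22 = 0.027
AT3G11914: ΔΔCt = (35.68−22.10) − (30.52−21.34) = 13.58 − 9.18 = 4.40; fold change = 2^-4.40 = 0.047
AT1G34020: ΔΔCt = (21.16−22.10) − (24.79−21.34) = -0.94 − 3.45 = -4.39; fold change = 2^4.39 = 20.966
AT2G54579: ΔΔCt = (27.91−22.10) − (26.16−21.34) = 5.81 − 4.82 = 0.99; fold change = 2^-0.99 = 0.503
AT1G49030 has the largest |ΔΔCt| = 5.22.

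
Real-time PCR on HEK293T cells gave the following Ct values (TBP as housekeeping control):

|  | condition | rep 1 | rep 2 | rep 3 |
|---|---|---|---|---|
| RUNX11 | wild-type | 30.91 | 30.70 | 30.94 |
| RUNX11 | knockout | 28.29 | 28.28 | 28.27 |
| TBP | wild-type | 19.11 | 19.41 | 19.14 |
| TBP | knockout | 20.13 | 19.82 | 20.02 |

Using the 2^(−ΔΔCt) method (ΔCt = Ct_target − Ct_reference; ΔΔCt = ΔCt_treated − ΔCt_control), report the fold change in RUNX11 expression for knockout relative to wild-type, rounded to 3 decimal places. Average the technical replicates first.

10.126

Mean Ct: RUNX11 wild-type 30.850; RUNX11 knockout 28.280; TBP wild-type 19.220; TBP knockout 19.990
ΔCt(wild-type) = 30.850 − 19.220 = 11.630
ΔCt(knockout) = 28.280 − 19.990 = 8.290
ΔΔCt = 8.290 − 11.630 = -3.340
Fold change = 2^(−(-3.340)) = 2^3.340 = 10.1261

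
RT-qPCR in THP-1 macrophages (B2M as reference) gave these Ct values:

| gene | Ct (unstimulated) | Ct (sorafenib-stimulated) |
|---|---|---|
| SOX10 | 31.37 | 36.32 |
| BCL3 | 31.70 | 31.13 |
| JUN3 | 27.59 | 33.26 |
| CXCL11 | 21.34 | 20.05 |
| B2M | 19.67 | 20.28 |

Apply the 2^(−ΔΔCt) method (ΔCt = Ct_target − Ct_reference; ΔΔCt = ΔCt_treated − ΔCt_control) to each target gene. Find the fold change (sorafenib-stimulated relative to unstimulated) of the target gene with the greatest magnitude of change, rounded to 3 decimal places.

SOX10: ΔΔCt = (36.32−20.28) − (31.37−19.67) = 16.04 − 11.70 = 4.34; fold change = 2^-4.34 = 0.049
BCL3: ΔΔCt = (31.13−20.28) − (31.70−19.67) = 10.85 − 12.03 = -1.18; fold change = 2^1.18 = 2.266
JUN3: ΔΔCt = (33.26−20.28) − (27.59−19.67) = 12.98 − 7.92 = 5.06; fold change = 2^-5.06 = 0.030
CXCL11: ΔΔCt = (20.05−20.28) − (21.34−19.67) = -0.23 − 1.67 = -1.90; fold change = 2^1.90 = 3.732
JUN3 has the largest |ΔΔCt| = 5.06.

0.030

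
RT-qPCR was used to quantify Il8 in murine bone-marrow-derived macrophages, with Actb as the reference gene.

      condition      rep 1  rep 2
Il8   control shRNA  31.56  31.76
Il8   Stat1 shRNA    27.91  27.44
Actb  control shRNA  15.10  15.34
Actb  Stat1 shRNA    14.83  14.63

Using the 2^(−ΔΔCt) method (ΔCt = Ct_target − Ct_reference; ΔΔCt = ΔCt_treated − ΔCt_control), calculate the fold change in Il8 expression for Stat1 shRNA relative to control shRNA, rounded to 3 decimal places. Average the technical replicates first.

11.275

Mean Ct: Il8 control shRNA 31.660; Il8 Stat1 shRNA 27.675; Actb control shRNA 15.220; Actb Stat1 shRNA 14.730
ΔCt(control shRNA) = 31.660 − 15.220 = 16.440
ΔCt(Stat1 shRNA) = 27.675 − 14.730 = 12.945
ΔΔCt = 12.945 − 16.440 = -3.495
Fold change = 2^(−(-3.495)) = 2^3.495 = 11.2746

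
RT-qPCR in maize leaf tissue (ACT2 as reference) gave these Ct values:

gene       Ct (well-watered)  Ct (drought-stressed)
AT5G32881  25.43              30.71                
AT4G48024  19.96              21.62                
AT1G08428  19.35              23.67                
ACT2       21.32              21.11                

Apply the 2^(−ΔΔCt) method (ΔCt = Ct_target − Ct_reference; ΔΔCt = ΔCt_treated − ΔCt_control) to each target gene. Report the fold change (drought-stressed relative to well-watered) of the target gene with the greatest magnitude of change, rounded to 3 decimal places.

0.022

AT5G32881: ΔΔCt = (30.71−21.11) − (25.43−21.32) = 9.60 − 4.11 = 5.49; fold change = 2^-5.49 = 0.022
AT4G48024: ΔΔCt = (21.62−21.11) − (19.96−21.32) = 0.51 − (-1.36) = 1.87; fold change = 2^-1.87 = 0.274
AT1G08428: ΔΔCt = (23.67−21.11) − (19.35−21.32) = 2.56 − (-1.97) = 4.53; fold change = 2^-4.53 = 0.043
AT5G32881 has the largest |ΔΔCt| = 5.49.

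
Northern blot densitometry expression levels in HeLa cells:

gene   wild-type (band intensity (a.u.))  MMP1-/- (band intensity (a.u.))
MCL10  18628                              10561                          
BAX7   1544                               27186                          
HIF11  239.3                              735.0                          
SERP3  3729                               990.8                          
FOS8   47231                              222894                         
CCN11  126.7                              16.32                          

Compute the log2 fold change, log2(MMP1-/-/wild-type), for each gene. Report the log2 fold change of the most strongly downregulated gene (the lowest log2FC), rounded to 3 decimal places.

-2.957

log2(10561/18628) = -0.819  (MCL10)
log2(27186/1544) = 4.138  (BAX7)
log2(735.0/239.3) = 1.619  (HIF11)
log2(990.8/3729) = -1.912  (SERP3)
log2(222894/47231) = 2.239  (FOS8)
log2(16.32/126.7) = -2.957  (CCN11)
CCN11 is most strongly downregulated.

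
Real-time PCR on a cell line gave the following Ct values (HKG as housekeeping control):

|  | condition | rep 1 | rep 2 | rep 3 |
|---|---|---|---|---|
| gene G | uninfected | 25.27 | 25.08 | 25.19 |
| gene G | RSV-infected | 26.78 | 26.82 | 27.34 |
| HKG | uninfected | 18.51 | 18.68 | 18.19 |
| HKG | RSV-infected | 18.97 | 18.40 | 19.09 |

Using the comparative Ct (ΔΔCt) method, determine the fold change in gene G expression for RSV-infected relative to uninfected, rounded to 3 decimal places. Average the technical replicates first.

Mean Ct: gene G uninfected 25.180; gene G RSV-infected 26.980; HKG uninfected 18.460; HKG RSV-infected 18.820
ΔCt(uninfected) = 25.180 − 18.460 = 6.720
ΔCt(RSV-infected) = 26.980 − 18.820 = 8.160
ΔΔCt = 8.160 − 6.720 = 1.440
Fold change = 2^(−1.440) = 0.3686

0.369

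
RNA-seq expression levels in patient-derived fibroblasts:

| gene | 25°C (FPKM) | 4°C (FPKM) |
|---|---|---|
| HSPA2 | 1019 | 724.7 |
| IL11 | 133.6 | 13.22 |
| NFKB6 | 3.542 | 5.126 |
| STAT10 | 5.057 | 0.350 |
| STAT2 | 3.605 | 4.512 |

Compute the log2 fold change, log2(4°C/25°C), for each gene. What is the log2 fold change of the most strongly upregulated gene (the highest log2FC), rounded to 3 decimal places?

log2(724.7/1019) = -0.492  (HSPA2)
log2(13.22/133.6) = -3.337  (IL11)
log2(5.126/3.542) = 0.533  (NFKB6)
log2(0.350/5.057) = -3.853  (STAT10)
log2(4.512/3.605) = 0.324  (STAT2)
NFKB6 is most strongly upregulated.

0.533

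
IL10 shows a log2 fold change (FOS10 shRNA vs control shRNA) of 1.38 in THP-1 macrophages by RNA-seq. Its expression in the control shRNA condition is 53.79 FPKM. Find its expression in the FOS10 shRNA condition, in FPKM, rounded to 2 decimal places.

Fold change = 2^(1.38) = 2.6027
FOS10 shRNA expression = 53.79 × 2.6027 = 140.00

140.00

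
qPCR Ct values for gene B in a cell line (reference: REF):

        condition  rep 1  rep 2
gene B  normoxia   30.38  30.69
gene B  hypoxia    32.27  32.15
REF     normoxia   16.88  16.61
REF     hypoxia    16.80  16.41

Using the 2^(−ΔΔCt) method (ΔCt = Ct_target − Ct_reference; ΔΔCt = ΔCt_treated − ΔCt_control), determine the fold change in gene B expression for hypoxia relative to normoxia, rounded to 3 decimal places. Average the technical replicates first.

0.284

Mean Ct: gene B normoxia 30.535; gene B hypoxia 32.210; REF normoxia 16.745; REF hypoxia 16.605
ΔCt(normoxia) = 30.535 − 16.745 = 13.790
ΔCt(hypoxia) = 32.210 − 16.605 = 15.605
ΔΔCt = 15.605 − 13.790 = 1.815
Fold change = 2^(−1.815) = 0.2842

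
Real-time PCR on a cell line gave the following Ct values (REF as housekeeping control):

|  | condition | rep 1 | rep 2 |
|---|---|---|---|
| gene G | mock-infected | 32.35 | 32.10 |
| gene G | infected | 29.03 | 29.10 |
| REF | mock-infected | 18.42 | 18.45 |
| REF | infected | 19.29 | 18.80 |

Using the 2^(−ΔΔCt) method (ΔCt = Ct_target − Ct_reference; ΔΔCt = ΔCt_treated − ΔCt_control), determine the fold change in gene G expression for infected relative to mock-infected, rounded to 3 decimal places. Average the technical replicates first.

Mean Ct: gene G mock-infected 32.225; gene G infected 29.065; REF mock-infected 18.435; REF infected 19.045
ΔCt(mock-infected) = 32.225 − 18.435 = 13.790
ΔCt(infected) = 29.065 − 19.045 = 10.020
ΔΔCt = 10.020 − 13.790 = -3.770
Fold change = 2^(−(-3.770)) = 2^3.770 = 13.6422

13.642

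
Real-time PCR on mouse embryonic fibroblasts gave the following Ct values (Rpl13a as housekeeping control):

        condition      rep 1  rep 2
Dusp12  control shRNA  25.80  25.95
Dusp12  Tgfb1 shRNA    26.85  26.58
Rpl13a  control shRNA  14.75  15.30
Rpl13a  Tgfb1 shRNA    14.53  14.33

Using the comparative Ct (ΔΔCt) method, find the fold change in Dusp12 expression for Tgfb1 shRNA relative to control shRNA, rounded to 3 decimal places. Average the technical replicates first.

0.370

Mean Ct: Dusp12 control shRNA 25.875; Dusp12 Tgfb1 shRNA 26.715; Rpl13a control shRNA 15.025; Rpl13a Tgfb1 shRNA 14.430
ΔCt(control shRNA) = 25.875 − 15.025 = 10.850
ΔCt(Tgfb1 shRNA) = 26.715 − 14.430 = 12.285
ΔΔCt = 12.285 − 10.850 = 1.435
Fold change = 2^(−1.435) = 0.3698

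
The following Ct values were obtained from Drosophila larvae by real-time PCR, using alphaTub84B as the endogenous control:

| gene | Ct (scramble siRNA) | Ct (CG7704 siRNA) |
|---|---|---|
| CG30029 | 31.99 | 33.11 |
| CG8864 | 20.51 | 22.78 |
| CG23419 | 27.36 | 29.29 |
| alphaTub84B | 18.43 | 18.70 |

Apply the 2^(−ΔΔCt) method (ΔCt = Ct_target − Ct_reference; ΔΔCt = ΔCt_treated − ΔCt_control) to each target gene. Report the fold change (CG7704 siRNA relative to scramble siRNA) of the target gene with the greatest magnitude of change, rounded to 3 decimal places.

CG30029: ΔΔCt = (33.11−18.70) − (31.99−18.43) = 14.41 − 13.56 = 0.85; fold change = 2^-0.85 = 0.555
CG8864: ΔΔCt = (22.78−18.70) − (20.51−18.43) = 4.08 − 2.08 = 2.00; fold change = 2^-2.00 = 0.250
CG23419: ΔΔCt = (29.29−18.70) − (27.36−18.43) = 10.59 − 8.93 = 1.66; fold change = 2^-1.66 = 0.316
CG8864 has the largest |ΔΔCt| = 2.00.

0.250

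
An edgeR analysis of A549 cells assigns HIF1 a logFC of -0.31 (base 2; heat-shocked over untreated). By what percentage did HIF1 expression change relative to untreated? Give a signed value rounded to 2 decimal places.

-19.34%

Fold change = 2^(-0.31) = 0.8066
Percent change = (FC − 1) × 100% = (0.8066 − 1) × 100 = -19.34%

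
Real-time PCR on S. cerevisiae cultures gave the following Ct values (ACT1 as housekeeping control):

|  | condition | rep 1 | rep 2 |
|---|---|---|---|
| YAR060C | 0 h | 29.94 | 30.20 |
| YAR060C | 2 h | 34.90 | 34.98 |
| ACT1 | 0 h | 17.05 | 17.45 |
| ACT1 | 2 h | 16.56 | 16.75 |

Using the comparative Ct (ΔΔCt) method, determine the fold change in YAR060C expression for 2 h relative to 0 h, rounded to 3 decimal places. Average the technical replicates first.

0.023

Mean Ct: YAR060C 0 h 30.070; YAR060C 2 h 34.940; ACT1 0 h 17.250; ACT1 2 h 16.655
ΔCt(0 h) = 30.070 − 17.250 = 12.820
ΔCt(2 h) = 34.940 − 16.655 = 18.285
ΔΔCt = 18.285 − 12.820 = 5.465
Fold change = 2^(−5.465) = 0.0226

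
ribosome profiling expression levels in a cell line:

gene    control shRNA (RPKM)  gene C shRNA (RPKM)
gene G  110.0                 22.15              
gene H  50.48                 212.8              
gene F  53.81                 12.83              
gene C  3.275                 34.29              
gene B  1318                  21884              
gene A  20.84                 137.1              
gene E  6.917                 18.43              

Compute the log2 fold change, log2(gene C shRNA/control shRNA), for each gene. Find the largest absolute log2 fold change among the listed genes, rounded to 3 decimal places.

4.053

log2(22.15/110.0) = -2.312  (gene G)
log2(212.8/50.48) = 2.076  (gene H)
log2(12.83/53.81) = -2.068  (gene F)
log2(34.29/3.275) = 3.388  (gene C)
log2(21884/1318) = 4.053  (gene B)
log2(137.1/20.84) = 2.718  (gene A)
log2(18.43/6.917) = 1.414  (gene E)
The largest magnitude belongs to gene B.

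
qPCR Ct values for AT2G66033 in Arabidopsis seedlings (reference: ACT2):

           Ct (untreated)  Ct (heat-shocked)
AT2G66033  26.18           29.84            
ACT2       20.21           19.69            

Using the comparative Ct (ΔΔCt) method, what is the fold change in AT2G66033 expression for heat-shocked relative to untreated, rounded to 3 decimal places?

ΔCt(untreated) = 26.180 − 20.210 = 5.970
ΔCt(heat-shocked) = 29.840 − 19.690 = 10.150
ΔΔCt = 10.150 − 5.970 = 4.180
Fold change = 2^(−4.180) = 0.0552

0.055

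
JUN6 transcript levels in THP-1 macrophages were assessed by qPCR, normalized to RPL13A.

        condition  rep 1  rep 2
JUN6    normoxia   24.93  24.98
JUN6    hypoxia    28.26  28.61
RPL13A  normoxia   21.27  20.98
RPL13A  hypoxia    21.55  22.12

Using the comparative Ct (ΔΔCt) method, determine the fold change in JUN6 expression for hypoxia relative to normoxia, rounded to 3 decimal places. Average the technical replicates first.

0.147

Mean Ct: JUN6 normoxia 24.955; JUN6 hypoxia 28.435; RPL13A normoxia 21.125; RPL13A hypoxia 21.835
ΔCt(normoxia) = 24.955 − 21.125 = 3.830
ΔCt(hypoxia) = 28.435 − 21.835 = 6.600
ΔΔCt = 6.600 − 3.830 = 2.770
Fold change = 2^(−2.770) = 0.1466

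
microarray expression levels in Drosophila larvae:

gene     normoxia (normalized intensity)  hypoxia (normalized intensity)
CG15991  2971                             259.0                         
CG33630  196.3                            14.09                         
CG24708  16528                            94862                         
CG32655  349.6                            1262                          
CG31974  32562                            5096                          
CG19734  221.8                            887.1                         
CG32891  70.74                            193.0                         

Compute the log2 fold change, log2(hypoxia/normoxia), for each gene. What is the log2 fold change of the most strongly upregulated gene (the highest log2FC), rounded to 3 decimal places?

2.521

log2(259.0/2971) = -3.520  (CG15991)
log2(14.09/196.3) = -3.800  (CG33630)
log2(94862/16528) = 2.521  (CG24708)
log2(1262/349.6) = 1.852  (CG32655)
log2(5096/32562) = -2.676  (CG31974)
log2(887.1/221.8) = 2.000  (CG19734)
log2(193.0/70.74) = 1.448  (CG32891)
CG24708 is most strongly upregulated.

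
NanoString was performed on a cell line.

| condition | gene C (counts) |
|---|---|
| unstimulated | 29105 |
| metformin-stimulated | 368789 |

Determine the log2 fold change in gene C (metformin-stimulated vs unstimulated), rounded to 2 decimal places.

3.66

Fold change = 368789 / 29105 = 12.6710
log2(12.6710) = 3.663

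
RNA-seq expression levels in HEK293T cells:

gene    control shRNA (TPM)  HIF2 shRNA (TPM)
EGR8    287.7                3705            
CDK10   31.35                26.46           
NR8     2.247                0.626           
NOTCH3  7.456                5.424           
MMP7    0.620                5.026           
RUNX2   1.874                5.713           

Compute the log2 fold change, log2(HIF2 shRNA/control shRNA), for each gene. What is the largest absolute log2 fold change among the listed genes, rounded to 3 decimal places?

3.687

log2(3705/287.7) = 3.687  (EGR8)
log2(26.46/31.35) = -0.245  (CDK10)
log2(0.626/2.247) = -1.844  (NR8)
log2(5.424/7.456) = -0.459  (NOTCH3)
log2(5.026/0.620) = 3.019  (MMP7)
log2(5.713/1.874) = 1.608  (RUNX2)
The largest magnitude belongs to EGR8.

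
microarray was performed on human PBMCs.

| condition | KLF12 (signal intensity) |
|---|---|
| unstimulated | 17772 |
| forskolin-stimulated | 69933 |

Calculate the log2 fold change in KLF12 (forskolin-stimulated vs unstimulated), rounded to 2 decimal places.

Fold change = 69933 / 17772 = 3.9350
log2(3.9350) = 1.976

1.98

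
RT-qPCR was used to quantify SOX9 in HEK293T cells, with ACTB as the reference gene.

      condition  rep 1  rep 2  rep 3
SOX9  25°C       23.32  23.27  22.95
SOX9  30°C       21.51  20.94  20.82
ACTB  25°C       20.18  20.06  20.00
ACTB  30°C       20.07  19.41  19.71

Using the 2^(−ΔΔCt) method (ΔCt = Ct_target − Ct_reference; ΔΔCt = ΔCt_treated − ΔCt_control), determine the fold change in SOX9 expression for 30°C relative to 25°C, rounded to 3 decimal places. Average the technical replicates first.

3.340

Mean Ct: SOX9 25°C 23.180; SOX9 30°C 21.090; ACTB 25°C 20.080; ACTB 30°C 19.730
ΔCt(25°C) = 23.180 − 20.080 = 3.100
ΔCt(30°C) = 21.090 − 19.730 = 1.360
ΔΔCt = 1.360 − 3.100 = -1.740
Fold change = 2^(−(-1.740)) = 2^1.740 = 3.3404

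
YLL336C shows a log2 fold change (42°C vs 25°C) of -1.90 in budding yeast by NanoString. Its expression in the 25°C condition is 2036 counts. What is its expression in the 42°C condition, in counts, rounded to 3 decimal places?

Fold change = 2^(-1.90) = 0.2679
42°C expression = 2036 × 0.2679 = 545.533

545.533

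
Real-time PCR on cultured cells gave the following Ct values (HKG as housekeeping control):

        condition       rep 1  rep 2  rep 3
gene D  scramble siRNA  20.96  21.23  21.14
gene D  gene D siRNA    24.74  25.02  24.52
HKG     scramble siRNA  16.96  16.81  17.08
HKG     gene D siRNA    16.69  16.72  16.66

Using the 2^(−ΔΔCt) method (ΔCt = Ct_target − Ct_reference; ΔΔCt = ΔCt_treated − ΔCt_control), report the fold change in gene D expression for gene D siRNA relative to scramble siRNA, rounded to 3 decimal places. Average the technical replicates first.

Mean Ct: gene D scramble siRNA 21.110; gene D gene D siRNA 24.760; HKG scramble siRNA 16.950; HKG gene D siRNA 16.690
ΔCt(scramble siRNA) = 21.110 − 16.950 = 4.160
ΔCt(gene D siRNA) = 24.760 − 16.690 = 8.070
ΔΔCt = 8.070 − 4.160 = 3.910
Fold change = 2^(−3.910) = 0.0665

0.067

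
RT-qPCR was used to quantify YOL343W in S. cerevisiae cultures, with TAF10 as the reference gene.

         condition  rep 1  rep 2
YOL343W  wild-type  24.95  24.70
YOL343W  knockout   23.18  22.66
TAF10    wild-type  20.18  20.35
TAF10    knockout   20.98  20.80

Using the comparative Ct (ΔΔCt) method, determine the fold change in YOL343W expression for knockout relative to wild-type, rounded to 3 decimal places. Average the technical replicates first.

5.776

Mean Ct: YOL343W wild-type 24.825; YOL343W knockout 22.920; TAF10 wild-type 20.265; TAF10 knockout 20.890
ΔCt(wild-type) = 24.825 − 20.265 = 4.560
ΔCt(knockout) = 22.920 − 20.890 = 2.030
ΔΔCt = 2.030 − 4.560 = -2.530
Fold change = 2^(−(-2.530)) = 2^2.530 = 5.7757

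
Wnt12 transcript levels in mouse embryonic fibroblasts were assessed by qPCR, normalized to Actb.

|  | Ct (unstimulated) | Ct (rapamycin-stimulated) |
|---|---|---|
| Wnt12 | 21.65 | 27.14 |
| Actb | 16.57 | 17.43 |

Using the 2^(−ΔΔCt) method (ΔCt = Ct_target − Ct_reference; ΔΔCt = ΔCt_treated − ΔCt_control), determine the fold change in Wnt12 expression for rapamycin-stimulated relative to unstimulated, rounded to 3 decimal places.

ΔCt(unstimulated) = 21.650 − 16.570 = 5.080
ΔCt(rapamycin-stimulated) = 27.140 − 17.430 = 9.710
ΔΔCt = 9.710 − 5.080 = 4.630
Fold change = 2^(−4.630) = 0.0404

0.040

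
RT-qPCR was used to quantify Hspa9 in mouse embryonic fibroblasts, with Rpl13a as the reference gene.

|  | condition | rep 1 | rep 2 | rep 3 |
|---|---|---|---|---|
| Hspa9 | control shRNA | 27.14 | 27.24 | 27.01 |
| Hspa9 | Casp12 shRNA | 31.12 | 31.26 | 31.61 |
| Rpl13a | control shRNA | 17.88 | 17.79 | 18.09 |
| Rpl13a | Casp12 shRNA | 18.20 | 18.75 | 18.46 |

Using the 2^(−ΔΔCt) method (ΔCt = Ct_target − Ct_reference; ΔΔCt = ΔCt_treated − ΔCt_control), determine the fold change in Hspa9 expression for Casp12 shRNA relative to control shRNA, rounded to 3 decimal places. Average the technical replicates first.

Mean Ct: Hspa9 control shRNA 27.130; Hspa9 Casp12 shRNA 31.330; Rpl13a control shRNA 17.920; Rpl13a Casp12 shRNA 18.470
ΔCt(control shRNA) = 27.130 − 17.920 = 9.210
ΔCt(Casp12 shRNA) = 31.330 − 18.470 = 12.860
ΔΔCt = 12.860 − 9.210 = 3.650
Fold change = 2^(−3.650) = 0.0797

0.080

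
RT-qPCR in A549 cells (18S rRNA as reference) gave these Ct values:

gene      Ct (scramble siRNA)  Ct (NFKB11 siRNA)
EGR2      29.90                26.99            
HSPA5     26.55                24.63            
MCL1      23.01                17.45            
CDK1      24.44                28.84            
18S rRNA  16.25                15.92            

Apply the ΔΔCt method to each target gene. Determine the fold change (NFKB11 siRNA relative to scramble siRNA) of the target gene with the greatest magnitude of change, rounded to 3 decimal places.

EGR2: ΔΔCt = (26.99−15.92) − (29.90−16.25) = 11.07 − 13.65 = -2.58; fold change = 2^2.58 = 5.979
HSPA5: ΔΔCt = (24.63−15.92) − (26.55−16.25) = 8.71 − 10.30 = -1.59; fold change = 2^1.59 = 3.010
MCL1: ΔΔCt = (17.45−15.92) − (23.01−16.25) = 1.53 − 6.76 = -5.23; fold change = 2^5.23 = 37.531
CDK1: ΔΔCt = (28.84−15.92) − (24.44−16.25) = 12.92 − 8.19 = 4.73; fold change = 2^-4.73 = 0.038
MCL1 has the largest |ΔΔCt| = 5.23.

37.531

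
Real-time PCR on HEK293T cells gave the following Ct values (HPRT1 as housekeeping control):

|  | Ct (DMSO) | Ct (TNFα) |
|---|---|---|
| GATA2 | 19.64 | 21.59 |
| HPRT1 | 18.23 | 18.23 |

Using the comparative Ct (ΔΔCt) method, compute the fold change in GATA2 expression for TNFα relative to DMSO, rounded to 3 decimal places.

0.259

ΔCt(DMSO) = 19.640 − 18.230 = 1.410
ΔCt(TNFα) = 21.590 − 18.230 = 3.360
ΔΔCt = 3.360 − 1.410 = 1.950
Fold change = 2^(−1.950) = 0.2588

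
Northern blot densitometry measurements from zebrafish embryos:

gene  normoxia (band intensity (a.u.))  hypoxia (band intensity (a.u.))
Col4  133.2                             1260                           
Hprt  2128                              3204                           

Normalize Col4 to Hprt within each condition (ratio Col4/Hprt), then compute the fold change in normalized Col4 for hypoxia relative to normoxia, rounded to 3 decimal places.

6.283

Col4/Hprt (normoxia) = 133.2 / 2128 = 0.062594
Col4/Hprt (hypoxia) = 1260 / 3204 = 0.39326
Fold change = 0.39326 / 0.062594 = 6.2827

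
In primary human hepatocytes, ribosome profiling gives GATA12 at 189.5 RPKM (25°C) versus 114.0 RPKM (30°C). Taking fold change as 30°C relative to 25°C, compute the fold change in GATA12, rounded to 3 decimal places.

Fold change = 114.0 / 189.5 = 0.6016
GATA12 is downregulated.

0.602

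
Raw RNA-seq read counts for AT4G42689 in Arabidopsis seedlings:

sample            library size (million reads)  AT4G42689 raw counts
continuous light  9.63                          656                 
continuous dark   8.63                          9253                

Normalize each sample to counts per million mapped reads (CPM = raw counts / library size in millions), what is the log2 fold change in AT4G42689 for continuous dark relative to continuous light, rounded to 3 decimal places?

3.976

CPM(continuous light) = 656 / 9.63 = 68.1205
CPM(continuous dark) = 9253 / 8.63 = 1072.1900
Fold change = 1072.1900 / 68.1205 = 15.73962
log2(15.73962) = 3.9763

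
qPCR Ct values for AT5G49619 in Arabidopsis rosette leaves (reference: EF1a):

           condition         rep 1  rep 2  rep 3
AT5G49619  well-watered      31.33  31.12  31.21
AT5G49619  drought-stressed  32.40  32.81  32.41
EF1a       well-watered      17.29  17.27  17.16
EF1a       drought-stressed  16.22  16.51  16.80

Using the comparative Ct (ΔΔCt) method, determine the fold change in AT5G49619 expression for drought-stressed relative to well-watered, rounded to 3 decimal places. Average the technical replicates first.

Mean Ct: AT5G49619 well-watered 31.220; AT5G49619 drought-stressed 32.540; EF1a well-watered 17.240; EF1a drought-stressed 16.510
ΔCt(well-watered) = 31.220 − 17.240 = 13.980
ΔCt(drought-stressed) = 32.540 − 16.510 = 16.030
ΔΔCt = 16.030 − 13.980 = 2.050
Fold change = 2^(−2.050) = 0.2415

0.241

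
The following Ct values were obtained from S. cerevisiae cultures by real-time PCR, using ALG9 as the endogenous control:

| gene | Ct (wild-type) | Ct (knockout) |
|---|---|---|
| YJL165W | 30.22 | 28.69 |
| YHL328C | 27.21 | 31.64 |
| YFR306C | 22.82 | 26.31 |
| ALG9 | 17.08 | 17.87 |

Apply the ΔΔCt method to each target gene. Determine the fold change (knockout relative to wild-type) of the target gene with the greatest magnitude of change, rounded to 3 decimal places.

0.080

YJL165W: ΔΔCt = (28.69−17.87) − (30.22−17.08) = 10.82 − 13.14 = -2.32; fold change = 2^2.32 = 4.993
YHL328C: ΔΔCt = (31.64−17.87) − (27.21−17.08) = 13.77 − 10.13 = 3.64; fold change = 2^-3.64 = 0.080
YFR306C: ΔΔCt = (26.31−17.87) − (22.82−17.08) = 8.44 − 5.74 = 2.70; fold change = 2^-2.70 = 0.154
YHL328C has the largest |ΔΔCt| = 3.64.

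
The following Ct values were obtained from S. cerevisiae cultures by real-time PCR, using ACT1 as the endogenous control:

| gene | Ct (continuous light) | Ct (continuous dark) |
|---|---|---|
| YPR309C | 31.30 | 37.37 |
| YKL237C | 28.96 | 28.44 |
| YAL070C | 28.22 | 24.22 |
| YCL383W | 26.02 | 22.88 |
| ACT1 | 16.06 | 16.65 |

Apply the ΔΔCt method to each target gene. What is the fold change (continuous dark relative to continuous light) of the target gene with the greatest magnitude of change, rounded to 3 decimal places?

0.022

YPR309C: ΔΔCt = (37.37−16.65) − (31.30−16.06) = 20.72 − 15.24 = 5.48; fold change = 2^-5.48 = 0.022
YKL237C: ΔΔCt = (28.44−16.65) − (28.96−16.06) = 11.79 − 12.90 = -1.11; fold change = 2^1.11 = 2.158
YAL070C: ΔΔCt = (24.22−16.65) − (28.22−16.06) = 7.57 − 12.16 = -4.59; fold change = 2^4.59 = 24.084
YCL383W: ΔΔCt = (22.88−16.65) − (26.02−16.06) = 6.23 − 9.96 = -3.73; fold change = 2^3.73 = 13.269
YPR309C has the largest |ΔΔCt| = 5.48.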